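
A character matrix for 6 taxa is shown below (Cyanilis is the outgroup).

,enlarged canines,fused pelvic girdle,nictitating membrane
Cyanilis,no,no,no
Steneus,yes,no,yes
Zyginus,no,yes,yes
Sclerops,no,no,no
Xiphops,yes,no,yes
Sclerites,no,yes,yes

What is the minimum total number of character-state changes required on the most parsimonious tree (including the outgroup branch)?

The outgroup has state 'no' for every character, so 'yes' is the derived state throughout.
enlarged canines (derived state 'yes') is shared by Steneus and Xiphops — a synapomorphy uniting that clade.
Only Sclerites and Zyginus show the derived state 'yes' for fused pelvic girdle, supporting them as a clade.
nictitating membrane (derived state 'yes') is shared by Sclerites, Steneus, Xiphops, and Zyginus — a synapomorphy uniting that clade.
Most parsimonious ingroup topology: (((Steneus,Xiphops),(Zyginus,Sclerites)),Sclerops).
Changes per character on this tree: enlarged canines: 1; fused pelvic girdle: 1; nictitating membrane: 1.
Total = 3.

3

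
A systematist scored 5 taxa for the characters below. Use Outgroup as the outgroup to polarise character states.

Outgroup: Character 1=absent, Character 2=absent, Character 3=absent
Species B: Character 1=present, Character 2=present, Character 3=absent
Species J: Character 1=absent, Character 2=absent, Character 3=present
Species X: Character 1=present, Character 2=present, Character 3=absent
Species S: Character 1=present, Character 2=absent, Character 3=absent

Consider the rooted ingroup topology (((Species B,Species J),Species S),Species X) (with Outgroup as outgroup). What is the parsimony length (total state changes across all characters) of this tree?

5

Map each character onto (((Species B,Species J),Species S),Species X) (rooted by Outgroup) and count the minimum state changes it requires (Fitch parsimony):
Character 1: 2; Character 2: 2; Character 3: 1.
Total tree length = 5.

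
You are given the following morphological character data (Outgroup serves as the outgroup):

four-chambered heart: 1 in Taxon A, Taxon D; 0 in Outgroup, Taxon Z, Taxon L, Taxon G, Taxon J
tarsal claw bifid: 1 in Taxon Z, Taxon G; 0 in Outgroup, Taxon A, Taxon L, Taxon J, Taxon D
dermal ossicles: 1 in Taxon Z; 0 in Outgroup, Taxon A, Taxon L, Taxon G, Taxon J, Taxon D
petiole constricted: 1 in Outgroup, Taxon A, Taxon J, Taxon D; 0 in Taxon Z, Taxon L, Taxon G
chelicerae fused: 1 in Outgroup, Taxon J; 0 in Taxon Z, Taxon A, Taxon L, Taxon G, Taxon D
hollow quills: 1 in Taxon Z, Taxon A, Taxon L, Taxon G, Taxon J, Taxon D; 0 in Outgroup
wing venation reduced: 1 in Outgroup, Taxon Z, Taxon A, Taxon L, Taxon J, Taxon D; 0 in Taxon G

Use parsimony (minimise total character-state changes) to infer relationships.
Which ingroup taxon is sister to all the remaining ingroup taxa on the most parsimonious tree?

Taxon J

Character polarity is set by the outgroup: the derived state is whichever differs from the outgroup's state, so for petiole constricted, chelicerae fused, wing venation reduced the derived state is '0', and for the remaining characters it is '1'.
Only Taxon A and Taxon D show the derived state '1' for four-chambered heart, supporting them as a clade.
Only Taxon G and Taxon Z show the derived state '1' for tarsal claw bifid, supporting them as a clade.
dermal ossicles: derived state '1' in Taxon Z only — an autapomorphy, so it tells us nothing about relationships among taxa.
petiole constricted (derived state '0') is shared by Taxon G, Taxon L, and Taxon Z — a synapomorphy uniting that clade.
chelicerae fused (derived state '0') is shared by Taxon A, Taxon D, Taxon G, Taxon L, and Taxon Z — a synapomorphy uniting that clade.
hollow quills (derived state '1') is shared by all ingroup taxa — unites the whole ingroup.
wing venation reduced (derived state '0') is unique to Taxon G (autapomorphy; uninformative for grouping).
Most parsimonious ingroup topology: ((((Taxon Z,Taxon G),Taxon L),(Taxon A,Taxon D)),Taxon J).
Taxon J is sister to the clade containing all other ingroup taxa, so it is the earliest-diverging (most basal) ingroup lineage.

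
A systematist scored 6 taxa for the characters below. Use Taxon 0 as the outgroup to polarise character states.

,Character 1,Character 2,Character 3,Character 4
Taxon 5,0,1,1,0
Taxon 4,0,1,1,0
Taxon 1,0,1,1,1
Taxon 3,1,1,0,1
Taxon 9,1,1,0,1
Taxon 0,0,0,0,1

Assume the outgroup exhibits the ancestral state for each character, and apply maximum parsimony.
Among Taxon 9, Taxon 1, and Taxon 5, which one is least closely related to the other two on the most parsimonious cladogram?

Taxon 9

Character polarity is set by the outgroup: the derived state is whichever differs from the outgroup's state, so for Character 4 the derived state is '0', and for the remaining characters it is '1'.
Character 1 (derived state '1') is shared by Taxon 3 and Taxon 9 — a synapomorphy uniting that clade.
All ingroup taxa share the derived state '1' for Character 2; it defines the ingroup but does not resolve relationships within it.
Character 3 (derived state '1') is shared by Taxon 1, Taxon 4, and Taxon 5 — a synapomorphy uniting that clade.
Character 4: derived state '0' in Taxon 4 and Taxon 5 only — synapomorphy for {Taxon 4, Taxon 5}.
Most parsimonious ingroup topology: ((Taxon 3,Taxon 9),((Taxon 5,Taxon 4),Taxon 1)).
Taxon 5 and Taxon 1 share a more recent common ancestor with each other than either does with Taxon 9, so Taxon 9 is the least closely related of the three.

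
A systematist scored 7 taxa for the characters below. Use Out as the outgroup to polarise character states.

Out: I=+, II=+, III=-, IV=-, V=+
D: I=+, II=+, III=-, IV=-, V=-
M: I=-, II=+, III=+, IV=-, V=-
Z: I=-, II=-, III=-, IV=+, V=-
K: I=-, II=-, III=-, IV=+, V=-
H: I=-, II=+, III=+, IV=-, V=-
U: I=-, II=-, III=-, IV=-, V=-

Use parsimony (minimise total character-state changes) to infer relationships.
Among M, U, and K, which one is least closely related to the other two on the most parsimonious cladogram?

Character polarity is set by the outgroup: the derived state is whichever differs from the outgroup's state, so for I, II, V the derived state is '-', and for the remaining characters it is '+'.
Only H, K, M, U, and Z show the derived state '-' for I, supporting them as a clade.
Only K, U, and Z show the derived state '-' for II, supporting them as a clade.
III: derived state '+' in H and M only — synapomorphy for {H, M}.
IV: derived state '+' in K and Z only — synapomorphy for {K, Z}.
V (derived state '-') is shared by all ingroup taxa — unites the whole ingroup.
Most parsimonious ingroup topology: (D,((M,H),((Z,K),U))).
U and K share a more recent common ancestor with each other than either does with M, so M is the least closely related of the three.

M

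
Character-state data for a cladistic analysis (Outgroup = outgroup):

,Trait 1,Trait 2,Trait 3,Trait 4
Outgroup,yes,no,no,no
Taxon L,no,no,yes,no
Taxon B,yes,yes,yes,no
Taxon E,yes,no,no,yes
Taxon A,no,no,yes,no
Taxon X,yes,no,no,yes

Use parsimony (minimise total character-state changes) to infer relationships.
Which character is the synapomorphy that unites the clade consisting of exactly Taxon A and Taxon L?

Trait 1

Character polarity is set by the outgroup: the derived state is whichever differs from the outgroup's state, so for Trait 1 the derived state is 'no', and for the remaining characters it is 'yes'.
Trait 1 (derived state 'no') is shared by Taxon A and Taxon L — a synapomorphy uniting that clade.
Trait 2: derived state 'yes' in Taxon B only — an autapomorphy, so it tells us nothing about relationships among taxa.
Trait 3 (derived state 'yes') is shared by Taxon A, Taxon B, and Taxon L — a synapomorphy uniting that clade.
Trait 4: derived state 'yes' in Taxon E and Taxon X only — synapomorphy for {Taxon E, Taxon X}.
Most parsimonious ingroup topology: (((Taxon L,Taxon A),Taxon B),(Taxon E,Taxon X)).
The clade {Taxon A, Taxon L} is supported by Trait 1: its derived state 'no' occurs in exactly those taxa and in no other taxon (including the outgroup).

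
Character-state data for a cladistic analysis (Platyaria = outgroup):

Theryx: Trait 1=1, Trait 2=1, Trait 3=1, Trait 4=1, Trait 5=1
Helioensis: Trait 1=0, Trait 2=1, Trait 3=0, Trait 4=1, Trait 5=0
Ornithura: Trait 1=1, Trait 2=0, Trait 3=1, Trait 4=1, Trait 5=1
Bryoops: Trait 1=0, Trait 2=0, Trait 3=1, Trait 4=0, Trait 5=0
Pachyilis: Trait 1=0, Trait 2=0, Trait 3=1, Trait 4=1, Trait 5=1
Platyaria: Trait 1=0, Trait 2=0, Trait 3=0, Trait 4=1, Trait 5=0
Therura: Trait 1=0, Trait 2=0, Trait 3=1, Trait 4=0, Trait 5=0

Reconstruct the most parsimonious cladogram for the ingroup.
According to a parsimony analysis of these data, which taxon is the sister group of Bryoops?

Character polarity is set by the outgroup: the derived state is whichever differs from the outgroup's state, so for Trait 4 the derived state is '0', and for the remaining characters it is '1'.
Only Ornithura and Theryx show the derived state '1' for Trait 1, supporting them as a clade.
Trait 2 groups Helioensis and Theryx, which is incompatible with the clades supported by the remaining characters; treating it as convergent (homoplasy) costs fewer steps than any alternative tree.
Trait 3 (derived state '1') is shared by Bryoops, Ornithura, Pachyilis, Therura, and Theryx — a synapomorphy uniting that clade.
Trait 4 (derived state '0') is shared by Bryoops and Therura — a synapomorphy uniting that clade.
Only Ornithura, Pachyilis, and Theryx show the derived state '1' for Trait 5, supporting them as a clade.
Most parsimonious ingroup topology: (((Therura,Bryoops),((Theryx,Ornithura),Pachyilis)),Helioensis).
Bryoops and Therura form a cherry on this tree, so they are sister taxa.

Therura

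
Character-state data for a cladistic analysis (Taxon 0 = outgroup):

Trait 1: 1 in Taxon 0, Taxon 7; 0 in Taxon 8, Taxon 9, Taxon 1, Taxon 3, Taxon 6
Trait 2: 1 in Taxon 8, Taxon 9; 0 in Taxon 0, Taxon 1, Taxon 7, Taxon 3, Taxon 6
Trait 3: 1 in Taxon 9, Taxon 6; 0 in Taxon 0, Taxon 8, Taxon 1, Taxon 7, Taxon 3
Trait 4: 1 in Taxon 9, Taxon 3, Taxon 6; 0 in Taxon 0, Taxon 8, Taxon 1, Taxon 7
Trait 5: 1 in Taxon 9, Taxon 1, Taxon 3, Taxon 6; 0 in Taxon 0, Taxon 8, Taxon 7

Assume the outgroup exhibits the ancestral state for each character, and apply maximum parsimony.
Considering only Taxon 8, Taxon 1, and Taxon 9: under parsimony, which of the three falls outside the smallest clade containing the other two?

Taxon 8

Character polarity is set by the outgroup: the derived state is whichever differs from the outgroup's state, so for Trait 1 the derived state is '0', and for the remaining characters it is '1'.
Only Taxon 1, Taxon 3, Taxon 6, Taxon 8, and Taxon 9 show the derived state '0' for Trait 1, supporting them as a clade.
Trait 2 (state '1') occurs in Taxon 8 and Taxon 9 but conflicts with the nesting implied by the other characters — most parsimoniously interpreted as homoplasy.
Only Taxon 6 and Taxon 9 show the derived state '1' for Trait 3, supporting them as a clade.
Trait 4 (derived state '1') is shared by Taxon 3, Taxon 6, and Taxon 9 — a synapomorphy uniting that clade.
Only Taxon 1, Taxon 3, Taxon 6, and Taxon 9 show the derived state '1' for Trait 5, supporting them as a clade.
Most parsimonious ingroup topology: ((Taxon 8,(((Taxon 9,Taxon 6),Taxon 3),Taxon 1)),Taxon 7).
Taxon 1 and Taxon 9 share a more recent common ancestor with each other than either does with Taxon 8, so Taxon 8 is the least closely related of the three.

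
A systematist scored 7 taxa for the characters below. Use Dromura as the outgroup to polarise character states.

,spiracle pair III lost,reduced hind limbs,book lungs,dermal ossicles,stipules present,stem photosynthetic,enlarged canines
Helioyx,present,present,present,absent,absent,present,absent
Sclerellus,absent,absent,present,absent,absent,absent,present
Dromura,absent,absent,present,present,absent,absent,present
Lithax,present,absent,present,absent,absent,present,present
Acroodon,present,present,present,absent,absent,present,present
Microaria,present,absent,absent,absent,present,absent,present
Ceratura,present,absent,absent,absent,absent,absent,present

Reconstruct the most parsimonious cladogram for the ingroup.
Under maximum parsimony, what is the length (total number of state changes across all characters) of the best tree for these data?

7

Character polarity is set by the outgroup: the derived state is whichever differs from the outgroup's state, so for book lungs, dermal ossicles, enlarged canines the derived state is 'absent', and for the remaining characters it is 'present'.
spiracle pair III lost: derived state 'present' in Acroodon, Ceratura, Helioyx, Lithax, and Microaria only — synapomorphy for {Acroodon, Ceratura, Helioyx, Lithax, Microaria}.
reduced hind limbs (derived state 'present') is shared by Acroodon and Helioyx — a synapomorphy uniting that clade.
Only Ceratura and Microaria show the derived state 'absent' for book lungs, supporting them as a clade.
dermal ossicles (derived state 'absent') is shared by all ingroup taxa — unites the whole ingroup.
stipules present (derived state 'present') is unique to Microaria (autapomorphy; uninformative for grouping).
stem photosynthetic (derived state 'present') is shared by Acroodon, Helioyx, and Lithax — a synapomorphy uniting that clade.
enlarged canines: derived state 'absent' in Helioyx only — an autapomorphy, so it tells us nothing about relationships among taxa.
Most parsimonious ingroup topology: (Sclerellus,((Microaria,Ceratura),((Helioyx,Acroodon),Lithax))).
Changes per character on this tree: spiracle pair III lost: 1; reduced hind limbs: 1; book lungs: 1; dermal ossicles: 1; stipules present: 1; stem photosynthetic: 1; enlarged canines: 1.
Total = 7.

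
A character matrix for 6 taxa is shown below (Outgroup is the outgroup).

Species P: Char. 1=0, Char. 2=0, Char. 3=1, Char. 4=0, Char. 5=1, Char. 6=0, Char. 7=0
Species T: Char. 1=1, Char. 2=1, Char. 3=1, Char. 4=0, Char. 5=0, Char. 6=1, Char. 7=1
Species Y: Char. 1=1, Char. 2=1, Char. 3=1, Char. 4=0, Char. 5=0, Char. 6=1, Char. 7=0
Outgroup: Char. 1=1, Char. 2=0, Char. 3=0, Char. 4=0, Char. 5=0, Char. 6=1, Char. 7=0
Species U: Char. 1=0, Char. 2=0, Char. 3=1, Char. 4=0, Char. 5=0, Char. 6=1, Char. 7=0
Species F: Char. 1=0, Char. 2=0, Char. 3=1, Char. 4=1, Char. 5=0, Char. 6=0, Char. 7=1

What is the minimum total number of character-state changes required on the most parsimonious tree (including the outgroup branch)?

Character polarity is set by the outgroup: the derived state is whichever differs from the outgroup's state, so for Char. 1, Char. 6 the derived state is '0', and for the remaining characters it is '1'.
Char. 1: derived state '0' in Species F, Species P, and Species U only — synapomorphy for {Species F, Species P, Species U}.
Char. 2: derived state '1' in Species T and Species Y only — synapomorphy for {Species T, Species Y}.
Char. 3 (derived state '1') is shared by all ingroup taxa — unites the whole ingroup.
Char. 4 (derived state '1') is unique to Species F (autapomorphy; uninformative for grouping).
Char. 5: derived state '1' in Species P only — an autapomorphy, so it tells us nothing about relationships among taxa.
Char. 6 (derived state '0') is shared by Species F and Species P — a synapomorphy uniting that clade.
Char. 7 (state '1') occurs in Species F and Species T but conflicts with the nesting implied by the other characters — most parsimoniously interpreted as homoplasy.
Most parsimonious ingroup topology: (((Species F,Species P),Species U),(Species T,Species Y)).
Changes per character on this tree: Char. 1: 1; Char. 2: 1; Char. 3: 1; Char. 4: 1; Char. 5: 1; Char. 6: 1; Char. 7: 2.
Total = 8.

8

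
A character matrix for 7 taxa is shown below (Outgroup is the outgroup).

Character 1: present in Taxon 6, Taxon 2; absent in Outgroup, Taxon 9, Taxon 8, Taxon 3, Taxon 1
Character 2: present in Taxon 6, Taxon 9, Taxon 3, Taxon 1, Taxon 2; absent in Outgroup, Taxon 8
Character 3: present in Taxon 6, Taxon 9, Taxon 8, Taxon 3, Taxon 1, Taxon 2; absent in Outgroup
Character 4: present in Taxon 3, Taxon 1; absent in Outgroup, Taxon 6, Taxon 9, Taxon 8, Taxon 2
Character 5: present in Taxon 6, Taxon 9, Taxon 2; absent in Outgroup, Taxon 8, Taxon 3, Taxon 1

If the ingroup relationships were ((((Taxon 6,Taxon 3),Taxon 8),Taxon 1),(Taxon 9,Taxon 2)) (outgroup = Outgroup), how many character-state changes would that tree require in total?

9

Map each character onto ((((Taxon 6,Taxon 3),Taxon 8),Taxon 1),(Taxon 9,Taxon 2)) (rooted by Outgroup) and count the minimum state changes it requires (Fitch parsimony):
Character 1: 2; Character 2: 2; Character 3: 1; Character 4: 2; Character 5: 2.
Total tree length = 9.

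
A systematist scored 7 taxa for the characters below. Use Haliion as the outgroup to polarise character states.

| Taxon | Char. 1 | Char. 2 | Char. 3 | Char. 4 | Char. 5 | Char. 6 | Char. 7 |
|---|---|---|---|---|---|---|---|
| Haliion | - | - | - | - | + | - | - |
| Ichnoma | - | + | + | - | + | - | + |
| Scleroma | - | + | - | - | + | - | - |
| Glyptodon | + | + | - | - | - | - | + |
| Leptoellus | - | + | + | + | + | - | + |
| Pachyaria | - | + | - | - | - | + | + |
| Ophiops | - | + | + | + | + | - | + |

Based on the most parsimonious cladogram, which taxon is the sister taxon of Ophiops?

Character polarity is set by the outgroup: the derived state is whichever differs from the outgroup's state, so for Char. 5 the derived state is '-', and for the remaining characters it is '+'.
Char. 1 (derived state '+') is unique to Glyptodon (autapomorphy; uninformative for grouping).
All ingroup taxa share the derived state '+' for Char. 2; it defines the ingroup but does not resolve relationships within it.
Only Ichnoma, Leptoellus, and Ophiops show the derived state '+' for Char. 3, supporting them as a clade.
Only Leptoellus and Ophiops show the derived state '+' for Char. 4, supporting them as a clade.
Only Glyptodon and Pachyaria show the derived state '-' for Char. 5, supporting them as a clade.
Char. 6: derived state '+' in Pachyaria only — an autapomorphy, so it tells us nothing about relationships among taxa.
Char. 7 (derived state '+') is shared by Glyptodon, Ichnoma, Leptoellus, Ophiops, and Pachyaria — a synapomorphy uniting that clade.
Most parsimonious ingroup topology: (((Ichnoma,(Leptoellus,Ophiops)),(Glyptodon,Pachyaria)),Scleroma).
Ophiops and Leptoellus form a cherry on this tree, so they are sister taxa.

Leptoellus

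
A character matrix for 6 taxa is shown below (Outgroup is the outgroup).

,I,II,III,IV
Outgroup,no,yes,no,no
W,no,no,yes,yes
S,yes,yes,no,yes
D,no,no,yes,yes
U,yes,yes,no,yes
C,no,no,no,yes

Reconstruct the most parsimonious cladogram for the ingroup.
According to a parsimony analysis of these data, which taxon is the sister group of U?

S

Character polarity is set by the outgroup: the derived state is whichever differs from the outgroup's state, so for II the derived state is 'no', and for the remaining characters it is 'yes'.
I (derived state 'yes') is shared by S and U — a synapomorphy uniting that clade.
II: derived state 'no' in C, D, and W only — synapomorphy for {C, D, W}.
III (derived state 'yes') is shared by D and W — a synapomorphy uniting that clade.
IV (derived state 'yes') is shared by all ingroup taxa — unites the whole ingroup.
Most parsimonious ingroup topology: (((W,D),C),(S,U)).
U and S form a cherry on this tree, so they are sister taxa.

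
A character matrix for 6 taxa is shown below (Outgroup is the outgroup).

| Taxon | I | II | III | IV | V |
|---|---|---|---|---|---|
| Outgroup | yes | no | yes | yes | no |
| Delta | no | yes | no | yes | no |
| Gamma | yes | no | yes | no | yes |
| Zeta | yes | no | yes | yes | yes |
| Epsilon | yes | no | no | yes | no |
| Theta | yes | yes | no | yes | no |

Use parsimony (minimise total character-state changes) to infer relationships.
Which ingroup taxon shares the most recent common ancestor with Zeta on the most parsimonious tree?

Gamma

Character polarity is set by the outgroup: the derived state is whichever differs from the outgroup's state, so for I, III, IV the derived state is 'no', and for the remaining characters it is 'yes'.
I: derived state 'no' in Delta only — an autapomorphy, so it tells us nothing about relationships among taxa.
II (derived state 'yes') is shared by Delta and Theta — a synapomorphy uniting that clade.
Only Delta, Epsilon, and Theta show the derived state 'no' for III, supporting them as a clade.
IV: derived state 'no' in Gamma only — an autapomorphy, so it tells us nothing about relationships among taxa.
Only Gamma and Zeta show the derived state 'yes' for V, supporting them as a clade.
Most parsimonious ingroup topology: (((Delta,Theta),Epsilon),(Gamma,Zeta)).
Zeta and Gamma form a cherry on this tree, so they are sister taxa.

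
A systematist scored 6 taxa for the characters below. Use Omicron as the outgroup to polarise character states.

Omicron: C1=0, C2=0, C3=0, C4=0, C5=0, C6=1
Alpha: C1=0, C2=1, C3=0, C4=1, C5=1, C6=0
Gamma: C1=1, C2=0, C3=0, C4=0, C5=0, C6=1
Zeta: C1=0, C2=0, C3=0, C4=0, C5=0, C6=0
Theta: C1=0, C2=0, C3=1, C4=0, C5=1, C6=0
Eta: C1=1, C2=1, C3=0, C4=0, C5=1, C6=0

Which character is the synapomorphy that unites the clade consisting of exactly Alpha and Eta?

C2

Character polarity is set by the outgroup: the derived state is whichever differs from the outgroup's state, so for C6 the derived state is '0', and for the remaining characters it is '1'.
C1 groups Eta and Gamma, which is incompatible with the clades supported by the remaining characters; treating it as convergent (homoplasy) costs fewer steps than any alternative tree.
C2: derived state '1' in Alpha and Eta only — synapomorphy for {Alpha, Eta}.
C3 (derived state '1') is unique to Theta (autapomorphy; uninformative for grouping).
C4: derived state '1' in Alpha only — an autapomorphy, so it tells us nothing about relationships among taxa.
C5: derived state '1' in Alpha, Eta, and Theta only — synapomorphy for {Alpha, Eta, Theta}.
C6: derived state '0' in Alpha, Eta, Theta, and Zeta only — synapomorphy for {Alpha, Eta, Theta, Zeta}.
Most parsimonious ingroup topology: ((((Alpha,Eta),Theta),Zeta),Gamma).
The clade {Alpha, Eta} is supported by C2: its derived state '1' occurs in exactly those taxa and in no other taxon (including the outgroup).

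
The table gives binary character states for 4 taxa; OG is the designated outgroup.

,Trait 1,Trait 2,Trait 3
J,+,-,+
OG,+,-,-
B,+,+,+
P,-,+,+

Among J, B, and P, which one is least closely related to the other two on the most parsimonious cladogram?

J

Character polarity is set by the outgroup: the derived state is whichever differs from the outgroup's state, so for Trait 1 the derived state is '-', and for the remaining characters it is '+'.
Trait 1 (derived state '-') is unique to P (autapomorphy; uninformative for grouping).
Only B and P show the derived state '+' for Trait 2, supporting them as a clade.
All ingroup taxa share the derived state '+' for Trait 3; it defines the ingroup but does not resolve relationships within it.
Most parsimonious ingroup topology: (J,(P,B)).
B and P share a more recent common ancestor with each other than either does with J, so J is the least closely related of the three.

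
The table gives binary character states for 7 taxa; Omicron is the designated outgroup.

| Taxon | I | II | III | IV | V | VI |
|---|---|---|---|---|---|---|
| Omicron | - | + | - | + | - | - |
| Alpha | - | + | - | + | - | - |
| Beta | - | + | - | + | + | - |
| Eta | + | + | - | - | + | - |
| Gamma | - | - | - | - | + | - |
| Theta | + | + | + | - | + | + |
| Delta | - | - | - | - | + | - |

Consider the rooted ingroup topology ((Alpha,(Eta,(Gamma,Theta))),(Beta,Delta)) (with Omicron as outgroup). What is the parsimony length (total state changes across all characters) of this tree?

Map each character onto ((Alpha,(Eta,(Gamma,Theta))),(Beta,Delta)) (rooted by Omicron) and count the minimum state changes it requires (Fitch parsimony):
I: 2; II: 2; III: 1; IV: 2; V: 2; VI: 1.
Total tree length = 10.

10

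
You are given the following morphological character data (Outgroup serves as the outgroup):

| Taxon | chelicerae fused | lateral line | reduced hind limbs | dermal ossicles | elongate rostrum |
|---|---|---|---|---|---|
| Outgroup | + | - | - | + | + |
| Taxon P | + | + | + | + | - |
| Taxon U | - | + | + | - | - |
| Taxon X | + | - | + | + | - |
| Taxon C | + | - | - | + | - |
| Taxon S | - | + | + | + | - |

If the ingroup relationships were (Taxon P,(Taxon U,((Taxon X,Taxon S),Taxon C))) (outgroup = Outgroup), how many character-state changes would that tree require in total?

9

Map each character onto (Taxon P,(Taxon U,((Taxon X,Taxon S),Taxon C))) (rooted by Outgroup) and count the minimum state changes it requires (Fitch parsimony):
chelicerae fused: 2; lateral line: 3; reduced hind limbs: 2; dermal ossicles: 1; elongate rostrum: 1.
Total tree length = 9.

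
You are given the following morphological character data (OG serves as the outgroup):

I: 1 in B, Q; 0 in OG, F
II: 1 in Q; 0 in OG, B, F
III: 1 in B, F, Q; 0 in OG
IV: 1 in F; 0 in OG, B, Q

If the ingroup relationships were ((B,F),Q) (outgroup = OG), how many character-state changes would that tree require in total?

Map each character onto ((B,F),Q) (rooted by OG) and count the minimum state changes it requires (Fitch parsimony):
I: 2; II: 1; III: 1; IV: 1.
Total tree length = 5.

5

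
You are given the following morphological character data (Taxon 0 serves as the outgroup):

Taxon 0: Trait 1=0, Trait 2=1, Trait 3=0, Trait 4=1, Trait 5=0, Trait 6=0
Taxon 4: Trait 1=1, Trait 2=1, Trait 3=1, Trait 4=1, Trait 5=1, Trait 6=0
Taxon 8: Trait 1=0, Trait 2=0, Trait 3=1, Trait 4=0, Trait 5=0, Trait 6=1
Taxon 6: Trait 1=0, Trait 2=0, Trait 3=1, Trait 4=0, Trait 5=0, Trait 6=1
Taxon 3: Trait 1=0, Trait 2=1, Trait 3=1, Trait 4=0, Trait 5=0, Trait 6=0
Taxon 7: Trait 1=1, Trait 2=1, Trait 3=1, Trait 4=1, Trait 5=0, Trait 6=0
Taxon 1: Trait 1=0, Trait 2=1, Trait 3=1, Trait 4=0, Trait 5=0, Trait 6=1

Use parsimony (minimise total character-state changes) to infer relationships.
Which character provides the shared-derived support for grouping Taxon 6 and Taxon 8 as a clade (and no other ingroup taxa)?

Trait 2

Character polarity is set by the outgroup: the derived state is whichever differs from the outgroup's state, so for Trait 2, Trait 4 the derived state is '0', and for the remaining characters it is '1'.
Trait 1: derived state '1' in Taxon 4 and Taxon 7 only — synapomorphy for {Taxon 4, Taxon 7}.
Trait 2: derived state '0' in Taxon 6 and Taxon 8 only — synapomorphy for {Taxon 6, Taxon 8}.
Trait 3 (derived state '1') is shared by all ingroup taxa — unites the whole ingroup.
Only Taxon 1, Taxon 3, Taxon 6, and Taxon 8 show the derived state '0' for Trait 4, supporting them as a clade.
Trait 5: derived state '1' in Taxon 4 only — an autapomorphy, so it tells us nothing about relationships among taxa.
Trait 6 (derived state '1') is shared by Taxon 1, Taxon 6, and Taxon 8 — a synapomorphy uniting that clade.
Most parsimonious ingroup topology: ((Taxon 4,Taxon 7),(((Taxon 8,Taxon 6),Taxon 1),Taxon 3)).
The clade {Taxon 6, Taxon 8} is supported by Trait 2: its derived state '0' occurs in exactly those taxa and in no other taxon (including the outgroup).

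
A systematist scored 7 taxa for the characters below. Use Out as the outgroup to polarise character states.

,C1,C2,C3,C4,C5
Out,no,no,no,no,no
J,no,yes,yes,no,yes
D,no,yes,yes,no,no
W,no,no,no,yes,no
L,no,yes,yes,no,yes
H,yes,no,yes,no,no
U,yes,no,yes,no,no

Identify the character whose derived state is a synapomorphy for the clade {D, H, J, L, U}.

The outgroup has state 'no' for every character, so 'yes' is the derived state throughout.
C1 (derived state 'yes') is shared by H and U — a synapomorphy uniting that clade.
C2 (derived state 'yes') is shared by D, J, and L — a synapomorphy uniting that clade.
Only D, H, J, L, and U show the derived state 'yes' for C3, supporting them as a clade.
C4 (derived state 'yes') is unique to W (autapomorphy; uninformative for grouping).
Only J and L show the derived state 'yes' for C5, supporting them as a clade.
Most parsimonious ingroup topology: ((((J,L),D),(H,U)),W).
The clade {D, H, J, L, U} is supported by C3: its derived state 'yes' occurs in exactly those taxa and in no other taxon (including the outgroup).

C3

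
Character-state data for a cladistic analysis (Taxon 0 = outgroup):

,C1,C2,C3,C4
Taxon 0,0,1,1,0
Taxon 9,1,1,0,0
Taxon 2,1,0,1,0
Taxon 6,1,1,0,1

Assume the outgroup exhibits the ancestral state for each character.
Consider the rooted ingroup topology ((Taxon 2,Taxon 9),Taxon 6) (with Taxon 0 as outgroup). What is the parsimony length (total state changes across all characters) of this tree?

5

Map each character onto ((Taxon 2,Taxon 9),Taxon 6) (rooted by Taxon 0) and count the minimum state changes it requires (Fitch parsimony):
C1: 1; C2: 1; C3: 2; C4: 1.
Total tree length = 5.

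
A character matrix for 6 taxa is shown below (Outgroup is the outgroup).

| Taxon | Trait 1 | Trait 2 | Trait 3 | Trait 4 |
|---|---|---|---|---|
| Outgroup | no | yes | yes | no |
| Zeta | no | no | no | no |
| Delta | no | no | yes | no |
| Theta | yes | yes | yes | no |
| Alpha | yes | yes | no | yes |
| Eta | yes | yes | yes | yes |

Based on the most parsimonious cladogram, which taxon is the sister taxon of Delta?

Character polarity is set by the outgroup: the derived state is whichever differs from the outgroup's state, so for Trait 2, Trait 3 the derived state is 'no', and for the remaining characters it is 'yes'.
Trait 1: derived state 'yes' in Alpha, Eta, and Theta only — synapomorphy for {Alpha, Eta, Theta}.
Trait 2: derived state 'no' in Delta and Zeta only — synapomorphy for {Delta, Zeta}.
Trait 3 (state 'no') occurs in Alpha and Zeta but conflicts with the nesting implied by the other characters — most parsimoniously interpreted as homoplasy.
Only Alpha and Eta show the derived state 'yes' for Trait 4, supporting them as a clade.
Most parsimonious ingroup topology: ((Zeta,Delta),(Theta,(Alpha,Eta))).
Delta and Zeta form a cherry on this tree, so they are sister taxa.

Zeta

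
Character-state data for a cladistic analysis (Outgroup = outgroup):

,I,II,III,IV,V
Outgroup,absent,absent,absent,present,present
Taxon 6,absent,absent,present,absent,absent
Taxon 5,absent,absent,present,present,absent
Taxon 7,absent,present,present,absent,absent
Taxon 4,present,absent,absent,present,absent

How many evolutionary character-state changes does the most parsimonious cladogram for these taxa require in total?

5

Character polarity is set by the outgroup: the derived state is whichever differs from the outgroup's state, so for IV, V the derived state is 'absent', and for the remaining characters it is 'present'.
I: derived state 'present' in Taxon 4 only — an autapomorphy, so it tells us nothing about relationships among taxa.
II (derived state 'present') is unique to Taxon 7 (autapomorphy; uninformative for grouping).
III (derived state 'present') is shared by Taxon 5, Taxon 6, and Taxon 7 — a synapomorphy uniting that clade.
Only Taxon 6 and Taxon 7 show the derived state 'absent' for IV, supporting them as a clade.
All ingroup taxa share the derived state 'absent' for V; it defines the ingroup but does not resolve relationships within it.
Most parsimonious ingroup topology: (((Taxon 6,Taxon 7),Taxon 5),Taxon 4).
Changes per character on this tree: I: 1; II: 1; III: 1; IV: 1; V: 1.
Total = 5.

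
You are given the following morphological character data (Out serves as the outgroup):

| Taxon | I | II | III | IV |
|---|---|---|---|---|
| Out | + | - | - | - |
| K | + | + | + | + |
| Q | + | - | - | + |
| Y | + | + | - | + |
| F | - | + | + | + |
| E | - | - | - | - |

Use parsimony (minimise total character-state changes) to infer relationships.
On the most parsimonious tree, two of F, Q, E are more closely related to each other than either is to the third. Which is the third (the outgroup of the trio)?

Character polarity is set by the outgroup: the derived state is whichever differs from the outgroup's state, so for I the derived state is '-', and for the remaining characters it is '+'.
I (state '-') occurs in E and F but conflicts with the nesting implied by the other characters — most parsimoniously interpreted as homoplasy.
II (derived state '+') is shared by F, K, and Y — a synapomorphy uniting that clade.
III (derived state '+') is shared by F and K — a synapomorphy uniting that clade.
IV (derived state '+') is shared by F, K, Q, and Y — a synapomorphy uniting that clade.
Most parsimonious ingroup topology: ((((K,F),Y),Q),E).
F and Q share a more recent common ancestor with each other than either does with E, so E is the least closely related of the three.

E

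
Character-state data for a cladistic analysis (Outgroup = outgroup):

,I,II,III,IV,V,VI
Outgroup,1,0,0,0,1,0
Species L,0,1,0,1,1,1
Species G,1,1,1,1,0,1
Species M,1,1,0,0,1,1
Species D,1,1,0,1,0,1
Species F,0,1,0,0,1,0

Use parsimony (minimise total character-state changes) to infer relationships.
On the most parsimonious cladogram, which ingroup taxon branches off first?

Species F

Character polarity is set by the outgroup: the derived state is whichever differs from the outgroup's state, so for I, V the derived state is '0', and for the remaining characters it is '1'.
I (state '0') occurs in Species F and Species L but conflicts with the nesting implied by the other characters — most parsimoniously interpreted as homoplasy.
All ingroup taxa share the derived state '1' for II; it defines the ingroup but does not resolve relationships within it.
III (derived state '1') is unique to Species G (autapomorphy; uninformative for grouping).
Only Species D, Species G, and Species L show the derived state '1' for IV, supporting them as a clade.
V (derived state '0') is shared by Species D and Species G — a synapomorphy uniting that clade.
VI (derived state '1') is shared by Species D, Species G, Species L, and Species M — a synapomorphy uniting that clade.
Most parsimonious ingroup topology: (((Species L,(Species G,Species D)),Species M),Species F).
Species F is sister to the clade containing all other ingroup taxa, so it is the earliest-diverging (most basal) ingroup lineage.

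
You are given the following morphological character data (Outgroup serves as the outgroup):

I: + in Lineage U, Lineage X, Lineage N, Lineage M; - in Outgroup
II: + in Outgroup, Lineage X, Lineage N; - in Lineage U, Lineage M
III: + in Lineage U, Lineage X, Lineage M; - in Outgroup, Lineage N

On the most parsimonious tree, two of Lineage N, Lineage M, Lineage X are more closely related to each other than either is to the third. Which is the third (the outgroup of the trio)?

Lineage N

Character polarity is set by the outgroup: the derived state is whichever differs from the outgroup's state, so for II the derived state is '-', and for the remaining characters it is '+'.
I (derived state '+') is shared by all ingroup taxa — unites the whole ingroup.
II: derived state '-' in Lineage M and Lineage U only — synapomorphy for {Lineage M, Lineage U}.
III: derived state '+' in Lineage M, Lineage U, and Lineage X only — synapomorphy for {Lineage M, Lineage U, Lineage X}.
Most parsimonious ingroup topology: (((Lineage U,Lineage M),Lineage X),Lineage N).
Lineage X and Lineage M share a more recent common ancestor with each other than either does with Lineage N, so Lineage N is the least closely related of the three.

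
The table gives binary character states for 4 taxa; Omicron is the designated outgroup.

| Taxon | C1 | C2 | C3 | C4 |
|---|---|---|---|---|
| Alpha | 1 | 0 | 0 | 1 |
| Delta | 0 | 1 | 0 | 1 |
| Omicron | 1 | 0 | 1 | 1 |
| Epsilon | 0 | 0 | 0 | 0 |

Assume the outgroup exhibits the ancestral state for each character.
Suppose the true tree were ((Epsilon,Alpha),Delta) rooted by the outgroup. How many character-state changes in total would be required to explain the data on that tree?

5

Map each character onto ((Epsilon,Alpha),Delta) (rooted by Omicron) and count the minimum state changes it requires (Fitch parsimony):
C1: 2; C2: 1; C3: 1; C4: 1.
Total tree length = 5.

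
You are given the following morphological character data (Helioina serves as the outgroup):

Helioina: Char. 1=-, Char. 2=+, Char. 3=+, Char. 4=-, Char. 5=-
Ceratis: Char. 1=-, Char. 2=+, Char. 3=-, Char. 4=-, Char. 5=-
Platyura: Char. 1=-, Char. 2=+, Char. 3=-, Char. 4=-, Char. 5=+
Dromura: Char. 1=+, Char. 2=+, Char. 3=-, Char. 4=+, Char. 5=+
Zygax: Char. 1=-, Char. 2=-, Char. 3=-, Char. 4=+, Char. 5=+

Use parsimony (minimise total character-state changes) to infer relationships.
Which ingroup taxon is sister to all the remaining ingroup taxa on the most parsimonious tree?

Ceratis

Character polarity is set by the outgroup: the derived state is whichever differs from the outgroup's state, so for Char. 2, Char. 3 the derived state is '-', and for the remaining characters it is '+'.
Char. 1 (derived state '+') is unique to Dromura (autapomorphy; uninformative for grouping).
Char. 2 (derived state '-') is unique to Zygax (autapomorphy; uninformative for grouping).
All ingroup taxa share the derived state '-' for Char. 3; it defines the ingroup but does not resolve relationships within it.
Char. 4 (derived state '+') is shared by Dromura and Zygax — a synapomorphy uniting that clade.
Char. 5: derived state '+' in Dromura, Platyura, and Zygax only — synapomorphy for {Dromura, Platyura, Zygax}.
Most parsimonious ingroup topology: (Ceratis,(Platyura,(Dromura,Zygax))).
Ceratis is sister to the clade containing all other ingroup taxa, so it is the earliest-diverging (most basal) ingroup lineage.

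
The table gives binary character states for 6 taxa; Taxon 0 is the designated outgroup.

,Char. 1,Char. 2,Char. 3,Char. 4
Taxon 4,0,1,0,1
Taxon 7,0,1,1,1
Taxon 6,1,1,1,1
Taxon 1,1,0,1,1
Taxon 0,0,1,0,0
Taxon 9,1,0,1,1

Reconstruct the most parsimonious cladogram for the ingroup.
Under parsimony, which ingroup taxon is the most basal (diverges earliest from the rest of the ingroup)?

Taxon 4

Character polarity is set by the outgroup: the derived state is whichever differs from the outgroup's state, so for Char. 2 the derived state is '0', and for the remaining characters it is '1'.
Only Taxon 1, Taxon 6, and Taxon 9 show the derived state '1' for Char. 1, supporting them as a clade.
Char. 2 (derived state '0') is shared by Taxon 1 and Taxon 9 — a synapomorphy uniting that clade.
Only Taxon 1, Taxon 6, Taxon 7, and Taxon 9 show the derived state '1' for Char. 3, supporting them as a clade.
All ingroup taxa share the derived state '1' for Char. 4; it defines the ingroup but does not resolve relationships within it.
Most parsimonious ingroup topology: (((Taxon 6,(Taxon 1,Taxon 9)),Taxon 7),Taxon 4).
Taxon 4 is sister to the clade containing all other ingroup taxa, so it is the earliest-diverging (most basal) ingroup lineage.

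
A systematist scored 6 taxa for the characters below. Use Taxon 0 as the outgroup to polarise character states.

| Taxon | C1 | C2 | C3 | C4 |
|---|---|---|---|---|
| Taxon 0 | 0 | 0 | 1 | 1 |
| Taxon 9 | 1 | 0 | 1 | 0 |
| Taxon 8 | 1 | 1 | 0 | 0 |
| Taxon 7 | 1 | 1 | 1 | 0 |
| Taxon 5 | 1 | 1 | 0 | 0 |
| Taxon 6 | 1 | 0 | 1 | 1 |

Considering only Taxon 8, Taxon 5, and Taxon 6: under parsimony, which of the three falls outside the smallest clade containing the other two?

Character polarity is set by the outgroup: the derived state is whichever differs from the outgroup's state, so for C3, C4 the derived state is '0', and for the remaining characters it is '1'.
C1 (derived state '1') is shared by all ingroup taxa — unites the whole ingroup.
C2 (derived state '1') is shared by Taxon 5, Taxon 7, and Taxon 8 — a synapomorphy uniting that clade.
C3: derived state '0' in Taxon 5 and Taxon 8 only — synapomorphy for {Taxon 5, Taxon 8}.
Only Taxon 5, Taxon 7, Taxon 8, and Taxon 9 show the derived state '0' for C4, supporting them as a clade.
Most parsimonious ingroup topology: ((Taxon 9,((Taxon 8,Taxon 5),Taxon 7)),Taxon 6).
Taxon 5 and Taxon 8 share a more recent common ancestor with each other than either does with Taxon 6, so Taxon 6 is the least closely related of the three.

Taxon 6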